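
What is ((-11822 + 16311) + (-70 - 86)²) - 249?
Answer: 28576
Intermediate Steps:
((-11822 + 16311) + (-70 - 86)²) - 249 = (4489 + (-156)²) - 249 = (4489 + 24336) - 249 = 28825 - 249 = 28576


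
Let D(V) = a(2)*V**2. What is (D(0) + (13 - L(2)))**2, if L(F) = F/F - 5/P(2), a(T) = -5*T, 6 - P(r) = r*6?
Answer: 4489/36 ≈ 124.69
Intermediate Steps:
P(r) = 6 - 6*r (P(r) = 6 - r*6 = 6 - 6*r)
L(F) = 11/6 (L(F) = F/F - 5/(6 - 6*2) = 1 - 5/(6 - 12) = 1 - 5/(-6) = 1 - 5*(-1/6) = 1 + 5/6 = 11/6)
D(V) = -10*V**2 (D(V) = (-5*2)*V**2 = -10*V**2)
(D(0) + (13 - L(2)))**2 = (-10*0**2 + (13 - 1*11/6))**2 = (-10*0 + (13 - 11/6))**2 = (0 + 67/6)**2 = (67/6)**2 = 4489/36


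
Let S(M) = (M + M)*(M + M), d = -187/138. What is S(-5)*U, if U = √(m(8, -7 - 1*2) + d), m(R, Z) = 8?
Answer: 50*√126546/69 ≈ 257.78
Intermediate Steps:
d = -187/138 (d = -187*1/138 = -187/138 ≈ -1.3551)
S(M) = 4*M² (S(M) = (2*M)*(2*M) = 4*M²)
U = √126546/138 (U = √(8 - 187/138) = √(917/138) = √126546/138 ≈ 2.5778)
S(-5)*U = (4*(-5)²)*(√126546/138) = (4*25)*(√126546/138) = 100*(√126546/138) = 50*√126546/69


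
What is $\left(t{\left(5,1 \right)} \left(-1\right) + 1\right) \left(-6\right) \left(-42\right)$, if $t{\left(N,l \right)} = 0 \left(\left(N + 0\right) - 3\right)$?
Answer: $252$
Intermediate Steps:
$t{\left(N,l \right)} = 0$ ($t{\left(N,l \right)} = 0 \left(N - 3\right) = 0 \left(-3 + N\right) = 0$)
$\left(t{\left(5,1 \right)} \left(-1\right) + 1\right) \left(-6\right) \left(-42\right) = \left(0 \left(-1\right) + 1\right) \left(-6\right) \left(-42\right) = \left(0 + 1\right) \left(-6\right) \left(-42\right) = 1 \left(-6\right) \left(-42\right) = \left(-6\right) \left(-42\right) = 252$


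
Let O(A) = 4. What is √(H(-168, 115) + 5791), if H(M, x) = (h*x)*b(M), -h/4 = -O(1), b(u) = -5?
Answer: I*√3409 ≈ 58.387*I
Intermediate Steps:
h = 16 (h = -(-4)*4 = -4*(-4) = 16)
H(M, x) = -80*x (H(M, x) = (16*x)*(-5) = -80*x)
√(H(-168, 115) + 5791) = √(-80*115 + 5791) = √(-9200 + 5791) = √(-3409) = I*√3409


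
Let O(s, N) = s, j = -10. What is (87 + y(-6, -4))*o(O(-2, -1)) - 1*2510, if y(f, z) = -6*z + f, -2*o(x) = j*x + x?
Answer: -3455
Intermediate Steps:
o(x) = 9*x/2 (o(x) = -(-10*x + x)/2 = -(-9)*x/2 = 9*x/2)
y(f, z) = f - 6*z
(87 + y(-6, -4))*o(O(-2, -1)) - 1*2510 = (87 + (-6 - 6*(-4)))*((9/2)*(-2)) - 1*2510 = (87 + (-6 + 24))*(-9) - 2510 = (87 + 18)*(-9) - 2510 = 105*(-9) - 2510 = -945 - 2510 = -3455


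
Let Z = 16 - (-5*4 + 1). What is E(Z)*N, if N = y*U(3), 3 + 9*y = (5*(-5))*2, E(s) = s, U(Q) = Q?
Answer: -1855/3 ≈ -618.33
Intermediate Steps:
Z = 35 (Z = 16 - (-20 + 1) = 16 - 1*(-19) = 16 + 19 = 35)
y = -53/9 (y = -⅓ + ((5*(-5))*2)/9 = -⅓ + (-25*2)/9 = -⅓ + (⅑)*(-50) = -⅓ - 50/9 = -53/9 ≈ -5.8889)
N = -53/3 (N = -53/9*3 = -53/3 ≈ -17.667)
E(Z)*N = 35*(-53/3) = -1855/3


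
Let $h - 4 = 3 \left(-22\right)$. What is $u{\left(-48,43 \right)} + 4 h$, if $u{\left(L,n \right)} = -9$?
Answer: $-257$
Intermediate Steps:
$h = -62$ ($h = 4 + 3 \left(-22\right) = 4 - 66 = -62$)
$u{\left(-48,43 \right)} + 4 h = -9 + 4 \left(-62\right) = -9 - 248 = -257$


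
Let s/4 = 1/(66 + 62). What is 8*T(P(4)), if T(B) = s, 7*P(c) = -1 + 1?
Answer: ¼ ≈ 0.25000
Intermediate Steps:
P(c) = 0 (P(c) = (-1 + 1)/7 = (⅐)*0 = 0)
s = 1/32 (s = 4/(66 + 62) = 4/128 = 4*(1/128) = 1/32 ≈ 0.031250)
T(B) = 1/32
8*T(P(4)) = 8*(1/32) = ¼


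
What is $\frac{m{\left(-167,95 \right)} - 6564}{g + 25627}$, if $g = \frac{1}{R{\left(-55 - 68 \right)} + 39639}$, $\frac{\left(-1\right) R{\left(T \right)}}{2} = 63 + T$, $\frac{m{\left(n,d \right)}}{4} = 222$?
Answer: $- \frac{112836042}{509451947} \approx -0.22149$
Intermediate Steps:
$m{\left(n,d \right)} = 888$ ($m{\left(n,d \right)} = 4 \cdot 222 = 888$)
$R{\left(T \right)} = -126 - 2 T$ ($R{\left(T \right)} = - 2 \left(63 + T\right) = -126 - 2 T$)
$g = \frac{1}{39759}$ ($g = \frac{1}{\left(-126 - 2 \left(-55 - 68\right)\right) + 39639} = \frac{1}{\left(-126 - -246\right) + 39639} = \frac{1}{\left(-126 + 246\right) + 39639} = \frac{1}{120 + 39639} = \frac{1}{39759} \approx 2.5152 \cdot 10^{-5}$)
$\frac{m{\left(-167,95 \right)} - 6564}{g + 25627} = \frac{888 - 6564}{\frac{1}{39759} + 25627} = - \frac{5676}{\frac{1018903894}{39759}} = \left(-5676\right) \frac{39759}{1018903894} = - \frac{112836042}{509451947}$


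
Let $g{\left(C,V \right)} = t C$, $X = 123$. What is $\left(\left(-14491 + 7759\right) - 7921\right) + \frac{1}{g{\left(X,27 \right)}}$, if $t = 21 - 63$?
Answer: $- \frac{75697399}{5166} \approx -14653.0$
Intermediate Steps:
$t = -42$ ($t = 21 - 63 = -42$)
$g{\left(C,V \right)} = - 42 C$
$\left(\left(-14491 + 7759\right) - 7921\right) + \frac{1}{g{\left(X,27 \right)}} = \left(\left(-14491 + 7759\right) - 7921\right) + \frac{1}{\left(-42\right) 123} = \left(-6732 - 7921\right) + \frac{1}{-5166} = -14653 - \frac{1}{5166} = - \frac{75697399}{5166}$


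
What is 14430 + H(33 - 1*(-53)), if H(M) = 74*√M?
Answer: 14430 + 74*√86 ≈ 15116.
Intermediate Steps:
14430 + H(33 - 1*(-53)) = 14430 + 74*√(33 - 1*(-53)) = 14430 + 74*√(33 + 53) = 14430 + 74*√86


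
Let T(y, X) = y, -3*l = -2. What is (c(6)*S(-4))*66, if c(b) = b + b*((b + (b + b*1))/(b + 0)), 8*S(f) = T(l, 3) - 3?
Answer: -462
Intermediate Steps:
l = ⅔ (l = -⅓*(-2) = ⅔ ≈ 0.66667)
S(f) = -7/24 (S(f) = (⅔ - 3)/8 = (⅛)*(-7/3) = -7/24)
c(b) = 4*b (c(b) = b + b*((b + (b + b))/b) = b + b*((b + 2*b)/b) = b + b*((3*b)/b) = b + b*3 = b + 3*b = 4*b)
(c(6)*S(-4))*66 = ((4*6)*(-7/24))*66 = (24*(-7/24))*66 = -7*66 = -462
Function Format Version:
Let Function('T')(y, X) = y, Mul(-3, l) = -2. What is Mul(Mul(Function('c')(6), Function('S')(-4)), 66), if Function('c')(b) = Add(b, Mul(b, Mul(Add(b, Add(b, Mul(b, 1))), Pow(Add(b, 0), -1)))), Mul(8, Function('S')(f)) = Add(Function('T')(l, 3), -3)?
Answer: -462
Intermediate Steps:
l = Rational(2, 3) (l = Mul(Rational(-1, 3), -2) = Rational(2, 3) ≈ 0.66667)
Function('S')(f) = Rational(-7, 24) (Function('S')(f) = Mul(Rational(1, 8), Add(Rational(2, 3), -3)) = Mul(Rational(1, 8), Rational(-7, 3)) = Rational(-7, 24))
Function('c')(b) = Mul(4, b) (Function('c')(b) = Add(b, Mul(b, Mul(Add(b, Add(b, b)), Pow(b, -1)))) = Add(b, Mul(b, Mul(Add(b, Mul(2, b)), Pow(b, -1)))) = Add(b, Mul(b, Mul(Mul(3, b), Pow(b, -1)))) = Add(b, Mul(b, 3)) = Add(b, Mul(3, b)) = Mul(4, b))
Mul(Mul(Function('c')(6), Function('S')(-4)), 66) = Mul(Mul(Mul(4, 6), Rational(-7, 24)), 66) = Mul(Mul(24, Rational(-7, 24)), 66) = Mul(-7, 66) = -462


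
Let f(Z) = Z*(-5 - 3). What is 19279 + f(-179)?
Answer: 20711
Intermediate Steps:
f(Z) = -8*Z (f(Z) = Z*(-8) = -8*Z)
19279 + f(-179) = 19279 - 8*(-179) = 19279 + 1432 = 20711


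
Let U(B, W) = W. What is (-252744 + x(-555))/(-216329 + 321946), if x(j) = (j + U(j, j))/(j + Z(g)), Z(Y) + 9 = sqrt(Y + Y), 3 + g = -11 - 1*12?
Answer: -648462678/270982559 + 555*I*sqrt(13)/8400459329 ≈ -2.393 + 2.3821e-7*I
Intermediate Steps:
g = -26 (g = -3 + (-11 - 1*12) = -3 + (-11 - 12) = -3 - 23 = -26)
Z(Y) = -9 + sqrt(2)*sqrt(Y) (Z(Y) = -9 + sqrt(Y + Y) = -9 + sqrt(2*Y) = -9 + sqrt(2)*sqrt(Y))
x(j) = 2*j/(-9 + j + 2*I*sqrt(13)) (x(j) = (j + j)/(j + (-9 + sqrt(2)*sqrt(-26))) = (2*j)/(j + (-9 + sqrt(2)*(I*sqrt(26)))) = (2*j)/(j + (-9 + 2*I*sqrt(13))) = (2*j)/(-9 + j + 2*I*sqrt(13)) = 2*j/(-9 + j + 2*I*sqrt(13)))
(-252744 + x(-555))/(-216329 + 321946) = (-252744 + 2*(-555)/(-9 - 555 + 2*I*sqrt(13)))/(-216329 + 321946) = (-252744 + 2*(-555)/(-564 + 2*I*sqrt(13)))/105617 = (-252744 - 1110/(-564 + 2*I*sqrt(13)))*(1/105617) = -252744/105617 - 1110/(105617*(-564 + 2*I*sqrt(13)))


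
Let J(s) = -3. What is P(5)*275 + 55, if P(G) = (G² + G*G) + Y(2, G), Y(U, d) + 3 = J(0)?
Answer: 12155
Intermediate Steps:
Y(U, d) = -6 (Y(U, d) = -3 - 3 = -6)
P(G) = -6 + 2*G² (P(G) = (G² + G*G) - 6 = (G² + G²) - 6 = 2*G² - 6 = -6 + 2*G²)
P(5)*275 + 55 = (-6 + 2*5²)*275 + 55 = (-6 + 2*25)*275 + 55 = (-6 + 50)*275 + 55 = 44*275 + 55 = 12100 + 55 = 12155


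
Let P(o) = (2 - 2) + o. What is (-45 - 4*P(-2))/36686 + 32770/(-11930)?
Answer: -120264163/43766398 ≈ -2.7479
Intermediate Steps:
P(o) = o (P(o) = 0 + o = o)
(-45 - 4*P(-2))/36686 + 32770/(-11930) = (-45 - 4*(-2))/36686 + 32770/(-11930) = (-45 + 8)*(1/36686) + 32770*(-1/11930) = -37*1/36686 - 3277/1193 = -37/36686 - 3277/1193 = -120264163/43766398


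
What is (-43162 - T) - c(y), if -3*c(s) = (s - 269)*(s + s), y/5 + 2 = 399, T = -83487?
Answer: 2311165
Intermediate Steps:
y = 1985 (y = -10 + 5*399 = -10 + 1995 = 1985)
c(s) = -2*s*(-269 + s)/3 (c(s) = -(s - 269)*(s + s)/3 = -(-269 + s)*2*s/3 = -2*s*(-269 + s)/3)
(-43162 - T) - c(y) = (-43162 - 1*(-83487)) - 2*1985*(269 - 1*1985)/3 = (-43162 + 83487) - 2*1985*(269 - 1985)/3 = 40325 - 2*1985*(-1716)/3 = 40325 - 1*(-2270840) = 40325 + 2270840 = 2311165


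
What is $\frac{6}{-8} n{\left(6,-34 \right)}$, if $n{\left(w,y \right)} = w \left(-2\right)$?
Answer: $9$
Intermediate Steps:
$n{\left(w,y \right)} = - 2 w$
$\frac{6}{-8} n{\left(6,-34 \right)} = \frac{6}{-8} \left(\left(-2\right) 6\right) = 6 \left(- \frac{1}{8}\right) \left(-12\right) = \left(- \frac{3}{4}\right) \left(-12\right) = 9$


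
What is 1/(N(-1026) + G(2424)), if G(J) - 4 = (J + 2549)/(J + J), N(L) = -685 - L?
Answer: 4848/1677533 ≈ 0.0028900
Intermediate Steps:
G(J) = 4 + (2549 + J)/(2*J) (G(J) = 4 + (J + 2549)/(J + J) = 4 + (2549 + J)/((2*J)) = 4 + (2549 + J)*(1/(2*J)) = 4 + (2549 + J)/(2*J))
1/(N(-1026) + G(2424)) = 1/((-685 - 1*(-1026)) + (½)*(2549 + 9*2424)/2424) = 1/((-685 + 1026) + (½)*(1/2424)*(2549 + 21816)) = 1/(341 + (½)*(1/2424)*24365) = 1/(341 + 24365/4848) = 1/(1677533/4848) = 4848/1677533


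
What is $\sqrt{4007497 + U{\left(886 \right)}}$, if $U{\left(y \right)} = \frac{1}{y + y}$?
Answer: $\frac{\sqrt{3145869115455}}{886} \approx 2001.9$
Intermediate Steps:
$U{\left(y \right)} = \frac{1}{2 y}$
$\sqrt{4007497 + U{\left(886 \right)}} = \sqrt{4007497 + \frac{1}{2 \cdot 886}} = \sqrt{4007497 + \frac{1}{2} \cdot \frac{1}{886}} = \sqrt{4007497 + \frac{1}{1772}} = \sqrt{\frac{7101284685}{1772}} = \frac{\sqrt{3145869115455}}{886}$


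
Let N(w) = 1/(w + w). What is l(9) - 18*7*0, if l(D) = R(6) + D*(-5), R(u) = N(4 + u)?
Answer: -899/20 ≈ -44.950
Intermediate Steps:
N(w) = 1/(2*w)
R(u) = 1/(2*(4 + u))
l(D) = 1/20 - 5*D (l(D) = 1/(2*(4 + 6)) + D*(-5) = (½)/10 - 5*D = (½)*(⅒) - 5*D = 1/20 - 5*D)
l(9) - 18*7*0 = (1/20 - 5*9) - 18*7*0 = (1/20 - 45) - 126*0 = -899/20 - 1*0 = -899/20 + 0 = -899/20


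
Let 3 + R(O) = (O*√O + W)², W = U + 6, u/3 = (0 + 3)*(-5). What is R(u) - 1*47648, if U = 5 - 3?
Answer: -138712 - 2160*I*√5 ≈ -1.3871e+5 - 4829.9*I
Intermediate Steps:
U = 2
u = -45 (u = 3*((0 + 3)*(-5)) = 3*(3*(-5)) = 3*(-15) = -45)
W = 8 (W = 2 + 6 = 8)
R(O) = -3 + (8 + O^(3/2))² (R(O) = -3 + (O*√O + 8)² = -3 + (O^(3/2) + 8)² = -3 + (8 + O^(3/2))²)
R(u) - 1*47648 = (-3 + (8 + (-45)^(3/2))²) - 1*47648 = (-3 + (8 - 135*I*√5)²) - 47648 = -47651 + (8 - 135*I*√5)²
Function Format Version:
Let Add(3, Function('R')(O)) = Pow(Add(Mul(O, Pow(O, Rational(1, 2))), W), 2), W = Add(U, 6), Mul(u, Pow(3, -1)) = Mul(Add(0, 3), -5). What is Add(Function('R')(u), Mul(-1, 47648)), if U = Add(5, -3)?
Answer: Add(-138712, Mul(-2160, I, Pow(5, Rational(1, 2)))) ≈ Add(-1.3871e+5, Mul(-4829.9, I))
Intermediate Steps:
U = 2
u = -45 (u = Mul(3, Mul(Add(0, 3), -5)) = Mul(3, Mul(3, -5)) = Mul(3, -15) = -45)
W = 8 (W = Add(2, 6) = 8)
Function('R')(O) = Add(-3, Pow(Add(8, Pow(O, Rational(3, 2))), 2)) (Function('R')(O) = Add(-3, Pow(Add(Mul(O, Pow(O, Rational(1, 2))), 8), 2)) = Add(-3, Pow(Add(Pow(O, Rational(3, 2)), 8), 2)) = Add(-3, Pow(Add(8, Pow(O, Rational(3, 2))), 2)))
Add(Function('R')(u), Mul(-1, 47648)) = Add(Add(-3, Pow(Add(8, Pow(-45, Rational(3, 2))), 2)), Mul(-1, 47648)) = Add(Add(-3, Pow(Add(8, Mul(-135, I, Pow(5, Rational(1, 2)))), 2)), -47648) = Add(-47651, Pow(Add(8, Mul(-135, I, Pow(5, Rational(1, 2)))), 2))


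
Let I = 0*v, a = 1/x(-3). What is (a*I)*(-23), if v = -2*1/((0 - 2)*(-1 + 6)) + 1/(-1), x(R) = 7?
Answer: 0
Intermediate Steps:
a = 1/7 ≈ 0.14286
v = -4/5 (v = -2/(5*(-2)) + 1*(-1) = -2/(-10) - 1 = -2*(-1/10) - 1 = 1/5 - 1 = -4/5 ≈ -0.80000)
I = 0 (I = 0*(-4/5) = 0)
(a*I)*(-23) = ((1/7)*0)*(-23) = 0*(-23) = 0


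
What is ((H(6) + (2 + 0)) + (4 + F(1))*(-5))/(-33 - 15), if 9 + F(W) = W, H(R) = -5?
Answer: -17/48 ≈ -0.35417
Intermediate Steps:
F(W) = -9 + W
((H(6) + (2 + 0)) + (4 + F(1))*(-5))/(-33 - 15) = ((-5 + (2 + 0)) + (4 + (-9 + 1))*(-5))/(-33 - 15) = ((-5 + 2) + (4 - 8)*(-5))/(-48) = (-3 - 4*(-5))*(-1/48) = (-3 + 20)*(-1/48) = 17*(-1/48) = -17/48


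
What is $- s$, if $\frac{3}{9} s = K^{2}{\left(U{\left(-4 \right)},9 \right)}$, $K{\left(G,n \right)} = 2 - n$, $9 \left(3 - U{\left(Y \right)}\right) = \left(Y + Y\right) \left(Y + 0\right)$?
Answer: $-147$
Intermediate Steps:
$U{\left(Y \right)} = 3 - \frac{2 Y^{2}}{9}$ ($U{\left(Y \right)} = 3 - \frac{\left(Y + Y\right) \left(Y + 0\right)}{9} = 3 - \frac{2 Y Y}{9} = 3 - \frac{2 Y^{2}}{9}$)
$s = 147$ ($s = 3 \left(2 - 9\right)^{2} = 3 \left(-7\right)^{2} = 3 \cdot 49 = 147$)
$- s = \left(-1\right) 147 = -147$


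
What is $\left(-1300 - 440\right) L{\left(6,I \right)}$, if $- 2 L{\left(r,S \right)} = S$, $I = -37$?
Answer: $-32190$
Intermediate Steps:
$L{\left(r,S \right)} = - \frac{S}{2}$
$\left(-1300 - 440\right) L{\left(6,I \right)} = \left(-1300 - 440\right) \left(\left(- \frac{1}{2}\right) \left(-37\right)\right) = \left(-1740\right) \frac{37}{2} = -32190$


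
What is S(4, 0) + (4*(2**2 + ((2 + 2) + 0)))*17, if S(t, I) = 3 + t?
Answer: 551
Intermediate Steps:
S(4, 0) + (4*(2**2 + ((2 + 2) + 0)))*17 = (3 + 4) + (4*(2**2 + ((2 + 2) + 0)))*17 = 7 + (4*(4 + (4 + 0)))*17 = 7 + (4*(4 + 4))*17 = 7 + (4*8)*17 = 7 + 32*17 = 7 + 544 = 551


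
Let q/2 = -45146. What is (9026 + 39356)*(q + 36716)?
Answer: -2592114032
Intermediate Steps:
q = -90292 (q = 2*(-45146) = -90292)
(9026 + 39356)*(q + 36716) = (9026 + 39356)*(-90292 + 36716) = 48382*(-53576) = -2592114032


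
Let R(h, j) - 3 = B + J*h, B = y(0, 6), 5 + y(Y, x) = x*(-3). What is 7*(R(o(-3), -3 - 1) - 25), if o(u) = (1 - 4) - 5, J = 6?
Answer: -651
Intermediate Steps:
y(Y, x) = -5 - 3*x (y(Y, x) = -5 + x*(-3) = -5 - 3*x)
B = -23 (B = -5 - 3*6 = -5 - 18 = -23)
o(u) = -8 (o(u) = -3 - 5 = -8)
R(h, j) = -20 + 6*h (R(h, j) = 3 + (-23 + 6*h) = -20 + 6*h)
7*(R(o(-3), -3 - 1) - 25) = 7*((-20 + 6*(-8)) - 25) = 7*((-20 - 48) - 25) = 7*(-68 - 25) = 7*(-93) = -651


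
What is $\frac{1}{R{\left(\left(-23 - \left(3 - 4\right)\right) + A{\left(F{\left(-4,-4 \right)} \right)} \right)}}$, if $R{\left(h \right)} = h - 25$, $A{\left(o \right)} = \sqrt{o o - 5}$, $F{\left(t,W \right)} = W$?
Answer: $- \frac{47}{2198} - \frac{\sqrt{11}}{2198} \approx -0.022892$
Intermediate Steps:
$A{\left(o \right)} = \sqrt{-5 + o^{2}}$ ($A{\left(o \right)} = \sqrt{o^{2} - 5} = \sqrt{-5 + o^{2}}$)
$R{\left(h \right)} = -25 + h$
$\frac{1}{R{\left(\left(-23 - \left(3 - 4\right)\right) + A{\left(F{\left(-4,-4 \right)} \right)} \right)}} = \frac{1}{-25 + \left(\left(-23 - \left(3 - 4\right)\right) + \sqrt{-5 + \left(-4\right)^{2}}\right)} = \frac{1}{-25 + \left(\left(-23 - -1\right) + \sqrt{-5 + 16}\right)} = \frac{1}{-25 + \left(\left(-23 + 1\right) + \sqrt{11}\right)} = \frac{1}{-25 - \left(22 - \sqrt{11}\right)} = \frac{1}{-47 + \sqrt{11}}$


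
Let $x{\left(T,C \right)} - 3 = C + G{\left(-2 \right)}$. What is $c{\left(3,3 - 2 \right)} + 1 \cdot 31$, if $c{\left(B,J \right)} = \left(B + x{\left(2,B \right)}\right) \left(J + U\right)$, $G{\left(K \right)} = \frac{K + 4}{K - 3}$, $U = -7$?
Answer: $- \frac{103}{5} \approx -20.6$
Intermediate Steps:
$G{\left(K \right)} = \frac{4 + K}{-3 + K}$
$x{\left(T,C \right)} = \frac{13}{5} + C$ ($x{\left(T,C \right)} = 3 + \left(C + \frac{4 - 2}{-3 - 2}\right) = 3 + \left(C + \frac{1}{-5} \cdot 2\right) = 3 + \left(C - \frac{2}{5}\right) = 3 + \left(- \frac{2}{5} + C\right) = \frac{13}{5} + C$)
$c{\left(B,J \right)} = \left(-7 + J\right) \left(\frac{13}{5} + 2 B\right)$ ($c{\left(B,J \right)} = \left(B + \left(\frac{13}{5} + B\right)\right) \left(J - 7\right) = \left(\frac{13}{5} + 2 B\right) \left(-7 + J\right) = \left(-7 + J\right) \left(\frac{13}{5} + 2 B\right)$)
$c{\left(3,3 - 2 \right)} + 1 \cdot 31 = \left(- \frac{91}{5} - 42 + \frac{13 \left(3 - 2\right)}{5} + 2 \cdot 3 \left(3 - 2\right)\right) + 1 \cdot 31 = \left(- \frac{91}{5} - 42 + \frac{13}{5} \cdot 1 + 2 \cdot 3 \cdot 1\right) + 31 = \left(- \frac{91}{5} - 42 + \frac{13}{5} + 6\right) + 31 = - \frac{258}{5} + 31 = - \frac{103}{5}$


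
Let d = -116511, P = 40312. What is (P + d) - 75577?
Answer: -151776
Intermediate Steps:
(P + d) - 75577 = (40312 - 116511) - 75577 = -76199 - 75577 = -151776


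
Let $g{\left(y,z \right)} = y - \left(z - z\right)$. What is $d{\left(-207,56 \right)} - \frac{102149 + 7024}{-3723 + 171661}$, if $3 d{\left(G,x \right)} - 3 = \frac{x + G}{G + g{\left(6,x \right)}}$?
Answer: $\frac{60793933}{101266614} \approx 0.60034$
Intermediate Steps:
$g{\left(y,z \right)} = y$ ($g{\left(y,z \right)} = y - 0 = y + 0 = y$)
$d{\left(G,x \right)} = 1 + \frac{G + x}{3 \left(6 + G\right)}$ ($d{\left(G,x \right)} = 1 + \frac{\left(x + G\right) \frac{1}{G + 6}}{3} = 1 + \frac{\left(G + x\right) \frac{1}{6 + G}}{3} = 1 + \frac{\frac{1}{6 + G} \left(G + x\right)}{3} = 1 + \frac{G + x}{3 \left(6 + G\right)}$)
$d{\left(-207,56 \right)} - \frac{102149 + 7024}{-3723 + 171661} = \frac{18 + 56 + 4 \left(-207\right)}{3 \left(6 - 207\right)} - \frac{102149 + 7024}{-3723 + 171661} = \frac{18 + 56 - 828}{3 \left(-201\right)} - \frac{109173}{167938} = \frac{1}{3} \left(- \frac{1}{201}\right) \left(-754\right) - 109173 \cdot \frac{1}{167938} = \frac{754}{603} - \frac{109173}{167938} = \frac{60793933}{101266614}$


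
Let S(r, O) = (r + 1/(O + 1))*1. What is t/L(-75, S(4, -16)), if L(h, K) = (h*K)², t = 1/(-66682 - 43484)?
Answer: -1/9587196150 ≈ -1.0431e-10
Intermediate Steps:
S(r, O) = r + 1/(1 + O) (S(r, O) = (r + 1/(1 + O))*1 = r + 1/(1 + O))
t = -1/110166 (t = 1/(-110166) = -1/110166 ≈ -9.0772e-6)
L(h, K) = K²*h² (L(h, K) = (K*h)² = K²*h²)
t/L(-75, S(4, -16)) = -(1 - 16)²/(5625*(1 + 4 - 16*4)²)/110166 = -1/(25*(1 + 4 - 64)²)/110166 = -1/(110166*((-1/15*(-59))²*5625)) = -1/(110166*((59/15)²*5625)) = -1/(110166*((3481/225)*5625)) = -1/110166/87025 = -1/110166*1/87025 = -1/9587196150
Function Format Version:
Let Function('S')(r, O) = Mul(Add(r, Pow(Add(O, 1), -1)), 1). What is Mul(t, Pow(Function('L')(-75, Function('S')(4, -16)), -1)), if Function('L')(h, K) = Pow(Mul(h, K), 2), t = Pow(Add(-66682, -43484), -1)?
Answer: Rational(-1, 9587196150) ≈ -1.0431e-10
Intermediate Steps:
Function('S')(r, O) = Add(r, Pow(Add(1, O), -1)) (Function('S')(r, O) = Mul(Add(r, Pow(Add(1, O), -1)), 1) = Add(r, Pow(Add(1, O), -1)))
t = Rational(-1, 110166) (t = Pow(-110166, -1) = Rational(-1, 110166) ≈ -9.0772e-6)
Function('L')(h, K) = Mul(Pow(K, 2), Pow(h, 2)) (Function('L')(h, K) = Pow(Mul(K, h), 2) = Mul(Pow(K, 2), Pow(h, 2)))
Mul(t, Pow(Function('L')(-75, Function('S')(4, -16)), -1)) = Mul(Rational(-1, 110166), Pow(Mul(Pow(Mul(Pow(Add(1, -16), -1), Add(1, 4, Mul(-16, 4))), 2), Pow(-75, 2)), -1)) = Mul(Rational(-1, 110166), Pow(Mul(Pow(Mul(Pow(-15, -1), Add(1, 4, -64)), 2), 5625), -1)) = Mul(Rational(-1, 110166), Pow(Mul(Pow(Mul(Rational(-1, 15), -59), 2), 5625), -1)) = Mul(Rational(-1, 110166), Pow(Mul(Pow(Rational(59, 15), 2), 5625), -1)) = Mul(Rational(-1, 110166), Pow(Mul(Rational(3481, 225), 5625), -1)) = Mul(Rational(-1, 110166), Pow(87025, -1)) = Mul(Rational(-1, 110166), Rational(1, 87025)) = Rational(-1, 9587196150)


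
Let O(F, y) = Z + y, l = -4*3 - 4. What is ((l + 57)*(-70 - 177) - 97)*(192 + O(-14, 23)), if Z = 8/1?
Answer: -2279952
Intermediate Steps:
l = -16 (l = -12 - 4 = -16)
Z = 8 (Z = 8*1 = 8)
O(F, y) = 8 + y
((l + 57)*(-70 - 177) - 97)*(192 + O(-14, 23)) = ((-16 + 57)*(-70 - 177) - 97)*(192 + (8 + 23)) = (41*(-247) - 97)*(192 + 31) = (-10127 - 97)*223 = -10224*223 = -2279952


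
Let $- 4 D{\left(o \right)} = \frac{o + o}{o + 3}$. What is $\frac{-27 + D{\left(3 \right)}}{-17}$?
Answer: $\frac{109}{68} \approx 1.6029$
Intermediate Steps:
$D{\left(o \right)} = - \frac{o}{2 \left(3 + o\right)}$ ($D{\left(o \right)} = - \frac{\left(o + o\right) \frac{1}{o + 3}}{4} = - \frac{2 o \frac{1}{3 + o}}{4} = - \frac{o}{2 \left(3 + o\right)}$)
$\frac{-27 + D{\left(3 \right)}}{-17} = \frac{-27 - \frac{3}{6 + 2 \cdot 3}}{-17} = \left(-27 - \frac{3}{6 + 6}\right) \left(- \frac{1}{17}\right) = \left(-27 - \frac{3}{12}\right) \left(- \frac{1}{17}\right) = \left(-27 - 3 \cdot \frac{1}{12}\right) \left(- \frac{1}{17}\right) = \left(-27 - \frac{1}{4}\right) \left(- \frac{1}{17}\right) = \left(- \frac{109}{4}\right) \left(- \frac{1}{17}\right) = \frac{109}{68}$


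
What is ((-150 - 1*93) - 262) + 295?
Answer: -210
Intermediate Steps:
((-150 - 1*93) - 262) + 295 = ((-150 - 93) - 262) + 295 = (-243 - 262) + 295 = -505 + 295 = -210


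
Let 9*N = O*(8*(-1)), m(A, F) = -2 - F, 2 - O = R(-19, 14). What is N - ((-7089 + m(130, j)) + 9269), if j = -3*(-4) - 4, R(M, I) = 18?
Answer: -19402/9 ≈ -2155.8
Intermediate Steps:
O = -16 (O = 2 - 1*18 = 2 - 18 = -16)
j = 8 (j = 12 - 4 = 8)
N = 128/9 (N = (-128*(-1))/9 = (-16*(-8))/9 = (⅑)*128 = 128/9 ≈ 14.222)
N - ((-7089 + m(130, j)) + 9269) = 128/9 - ((-7089 + (-2 - 1*8)) + 9269) = 128/9 - ((-7089 + (-2 - 8)) + 9269) = 128/9 - ((-7089 - 10) + 9269) = 128/9 - (-7099 + 9269) = 128/9 - 1*2170 = 128/9 - 2170 = -19402/9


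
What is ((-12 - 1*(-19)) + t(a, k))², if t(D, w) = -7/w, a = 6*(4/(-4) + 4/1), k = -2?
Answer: 441/4 ≈ 110.25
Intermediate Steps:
a = 18 (a = 6*(4*(-¼) + 4*1) = 6*(-1 + 4) = 6*3 = 18)
((-12 - 1*(-19)) + t(a, k))² = ((-12 - 1*(-19)) - 7/(-2))² = ((-12 + 19) - 7*(-½))² = (7 + 7/2)² = (21/2)² = 441/4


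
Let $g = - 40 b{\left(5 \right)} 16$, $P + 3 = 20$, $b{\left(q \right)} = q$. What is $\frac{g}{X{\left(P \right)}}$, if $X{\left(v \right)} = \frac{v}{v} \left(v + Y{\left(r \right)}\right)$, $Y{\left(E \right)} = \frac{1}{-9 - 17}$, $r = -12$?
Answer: $- \frac{83200}{441} \approx -188.66$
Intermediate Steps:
$Y{\left(E \right)} = - \frac{1}{26}$ ($Y{\left(E \right)} = \frac{1}{-26} = - \frac{1}{26}$)
$P = 17$ ($P = -3 + 20 = 17$)
$X{\left(v \right)} = - \frac{1}{26} + v$ ($X{\left(v \right)} = \frac{v}{v} \left(v - \frac{1}{26}\right) = 1 \left(- \frac{1}{26} + v\right) = - \frac{1}{26} + v$)
$g = -3200$ ($g = \left(-40\right) 5 \cdot 16 = \left(-200\right) 16 = -3200$)
$\frac{g}{X{\left(P \right)}} = - \frac{3200}{- \frac{1}{26} + 17} = - \frac{3200}{\frac{441}{26}} = \left(-3200\right) \frac{26}{441} = - \frac{83200}{441}$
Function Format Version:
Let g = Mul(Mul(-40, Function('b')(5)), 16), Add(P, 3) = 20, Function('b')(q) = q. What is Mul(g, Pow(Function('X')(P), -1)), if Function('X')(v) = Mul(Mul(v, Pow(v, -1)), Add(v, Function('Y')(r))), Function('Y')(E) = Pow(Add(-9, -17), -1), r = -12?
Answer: Rational(-83200, 441) ≈ -188.66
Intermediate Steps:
Function('Y')(E) = Rational(-1, 26) (Function('Y')(E) = Pow(-26, -1) = Rational(-1, 26))
P = 17 (P = Add(-3, 20) = 17)
Function('X')(v) = Add(Rational(-1, 26), v) (Function('X')(v) = Mul(Mul(v, Pow(v, -1)), Add(v, Rational(-1, 26))) = Mul(1, Add(Rational(-1, 26), v)) = Add(Rational(-1, 26), v))
g = -3200 (g = Mul(Mul(-40, 5), 16) = Mul(-200, 16) = -3200)
Mul(g, Pow(Function('X')(P), -1)) = Mul(-3200, Pow(Add(Rational(-1, 26), 17), -1)) = Mul(-3200, Pow(Rational(441, 26), -1)) = Mul(-3200, Rational(26, 441)) = Rational(-83200, 441)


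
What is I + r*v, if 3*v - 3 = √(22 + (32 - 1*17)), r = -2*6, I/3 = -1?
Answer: -15 - 4*√37 ≈ -39.331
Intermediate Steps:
I = -3 (I = 3*(-1) = -3)
r = -12
v = 1 + √37/3 (v = 1 + √(22 + (32 - 1*17))/3 = 1 + √(22 + (32 - 17))/3 = 1 + √(22 + 15)/3 = 1 + √37/3 ≈ 3.0276)
I + r*v = -3 - 12*(1 + √37/3) = -3 + (-12 - 4*√37) = -15 - 4*√37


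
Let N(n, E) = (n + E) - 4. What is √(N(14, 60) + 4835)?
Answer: 3*√545 ≈ 70.036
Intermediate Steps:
N(n, E) = -4 + E + n (N(n, E) = (E + n) - 4 = -4 + E + n)
√(N(14, 60) + 4835) = √((-4 + 60 + 14) + 4835) = √(70 + 4835) = √4905 = 3*√545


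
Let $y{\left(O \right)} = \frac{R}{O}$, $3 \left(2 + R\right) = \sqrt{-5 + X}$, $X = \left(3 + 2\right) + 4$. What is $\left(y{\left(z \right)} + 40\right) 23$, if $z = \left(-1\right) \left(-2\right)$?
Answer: $\frac{2714}{3} \approx 904.67$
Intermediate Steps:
$X = 9$ ($X = 5 + 4 = 9$)
$z = 2$
$R = - \frac{4}{3}$ ($R = -2 + \frac{\sqrt{-5 + 9}}{3} = -2 + \frac{\sqrt{4}}{3} = -2 + \frac{1}{3} \cdot 2 = -2 + \frac{2}{3} = - \frac{4}{3} \approx -1.3333$)
$y{\left(O \right)} = - \frac{4}{3 O}$
$\left(y{\left(z \right)} + 40\right) 23 = \left(- \frac{4}{3 \cdot 2} + 40\right) 23 = \left(\left(- \frac{4}{3}\right) \frac{1}{2} + 40\right) 23 = \left(- \frac{2}{3} + 40\right) 23 = \frac{118}{3} \cdot 23 = \frac{2714}{3}$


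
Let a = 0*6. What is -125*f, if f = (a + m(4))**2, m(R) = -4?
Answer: -2000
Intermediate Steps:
a = 0
f = 16 (f = (0 - 4)**2 = (-4)**2 = 16)
-125*f = -125*16 = -2000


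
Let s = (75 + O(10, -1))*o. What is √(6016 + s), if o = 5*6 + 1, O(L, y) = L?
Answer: √8651 ≈ 93.011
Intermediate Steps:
o = 31 (o = 30 + 1 = 31)
s = 2635 (s = (75 + 10)*31 = 85*31 = 2635)
√(6016 + s) = √(6016 + 2635) = √8651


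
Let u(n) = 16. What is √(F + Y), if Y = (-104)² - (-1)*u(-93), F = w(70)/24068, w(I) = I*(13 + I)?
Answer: √1568694392562/12034 ≈ 104.08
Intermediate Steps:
F = 2905/12034 (F = (70*(13 + 70))/24068 = (70*83)*(1/24068) = 5810*(1/24068) = 2905/12034 ≈ 0.24140)
Y = 10832 (Y = (-104)² - (-1)*16 = 10816 - 1*(-16) = 10816 + 16 = 10832)
√(F + Y) = √(2905/12034 + 10832) = √(130355193/12034) = √1568694392562/12034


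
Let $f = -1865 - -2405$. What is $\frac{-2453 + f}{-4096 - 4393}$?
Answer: $\frac{1913}{8489} \approx 0.22535$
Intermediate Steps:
$f = 540$ ($f = -1865 + 2405 = 540$)
$\frac{-2453 + f}{-4096 - 4393} = \frac{-2453 + 540}{-4096 - 4393} = - \frac{1913}{-8489} = \left(-1913\right) \left(- \frac{1}{8489}\right) = \frac{1913}{8489}$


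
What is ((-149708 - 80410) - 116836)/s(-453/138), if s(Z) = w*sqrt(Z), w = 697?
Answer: 346954*I*sqrt(6946)/105247 ≈ 274.74*I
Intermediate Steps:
s(Z) = 697*sqrt(Z)
((-149708 - 80410) - 116836)/s(-453/138) = ((-149708 - 80410) - 116836)/((697*sqrt(-453/138))) = (-230118 - 116836)/((697*sqrt(-453*1/138))) = -346954*(-I*sqrt(6946)/105247) = -(-346954)*I*sqrt(6946)/105247 = 346954*I*sqrt(6946)/105247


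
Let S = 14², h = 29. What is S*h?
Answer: 5684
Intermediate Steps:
S = 196
S*h = 196*29 = 5684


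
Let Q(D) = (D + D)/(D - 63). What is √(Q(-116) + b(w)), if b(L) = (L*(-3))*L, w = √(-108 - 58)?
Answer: √15997946/179 ≈ 22.345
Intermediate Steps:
w = I*√166 (w = √(-166) = I*√166 ≈ 12.884*I)
b(L) = -3*L² (b(L) = (-3*L)*L = -3*L²)
Q(D) = 2*D/(-63 + D) (Q(D) = (2*D)/(-63 + D) = 2*D/(-63 + D))
√(Q(-116) + b(w)) = √(2*(-116)/(-63 - 116) - 3*(I*√166)²) = √(2*(-116)/(-179) - 3*(-166)) = √(2*(-116)*(-1/179) + 498) = √(232/179 + 498) = √(89374/179) = √15997946/179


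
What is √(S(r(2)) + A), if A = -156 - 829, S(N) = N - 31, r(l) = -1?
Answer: 3*I*√113 ≈ 31.89*I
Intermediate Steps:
S(N) = -31 + N
A = -985
√(S(r(2)) + A) = √((-31 - 1) - 985) = √(-32 - 985) = √(-1017) = 3*I*√113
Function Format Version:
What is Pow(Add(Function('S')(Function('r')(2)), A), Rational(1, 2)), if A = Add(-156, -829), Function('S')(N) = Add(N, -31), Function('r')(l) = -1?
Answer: Mul(3, I, Pow(113, Rational(1, 2))) ≈ Mul(31.890, I)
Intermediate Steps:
Function('S')(N) = Add(-31, N)
A = -985
Pow(Add(Function('S')(Function('r')(2)), A), Rational(1, 2)) = Pow(Add(Add(-31, -1), -985), Rational(1, 2)) = Pow(Add(-32, -985), Rational(1, 2)) = Pow(-1017, Rational(1, 2)) = Mul(3, I, Pow(113, Rational(1, 2)))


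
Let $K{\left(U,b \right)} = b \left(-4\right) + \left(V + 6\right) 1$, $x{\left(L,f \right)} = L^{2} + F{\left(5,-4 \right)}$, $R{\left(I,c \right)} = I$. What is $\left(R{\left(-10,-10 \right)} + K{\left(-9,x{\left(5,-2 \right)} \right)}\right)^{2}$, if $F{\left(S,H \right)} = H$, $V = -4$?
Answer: $8464$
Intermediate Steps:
$x{\left(L,f \right)} = -4 + L^{2}$ ($x{\left(L,f \right)} = L^{2} - 4 = -4 + L^{2}$)
$K{\left(U,b \right)} = 2 - 4 b$ ($K{\left(U,b \right)} = b \left(-4\right) + \left(-4 + 6\right) 1 = - 4 b + 2 \cdot 1 = - 4 b + 2 = 2 - 4 b$)
$\left(R{\left(-10,-10 \right)} + K{\left(-9,x{\left(5,-2 \right)} \right)}\right)^{2} = \left(-10 + \left(2 - 4 \left(-4 + 5^{2}\right)\right)\right)^{2} = \left(-10 + \left(2 - 4 \left(-4 + 25\right)\right)\right)^{2} = \left(-10 + \left(2 - 84\right)\right)^{2} = \left(-10 - 82\right)^{2} = \left(-92\right)^{2} = 8464$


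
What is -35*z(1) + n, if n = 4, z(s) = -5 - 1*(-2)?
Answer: 109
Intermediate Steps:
z(s) = -3 (z(s) = -5 + 2 = -3)
-35*z(1) + n = -35*(-3) + 4 = 105 + 4 = 109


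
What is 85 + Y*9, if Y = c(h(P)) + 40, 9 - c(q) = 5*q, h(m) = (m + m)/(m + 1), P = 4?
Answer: 454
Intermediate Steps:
h(m) = 2*m/(1 + m) (h(m) = (2*m)/(1 + m) = 2*m/(1 + m))
c(q) = 9 - 5*q
Y = 41 (Y = (9 - 10*4/(1 + 4)) + 40 = (9 - 10*4/5) + 40 = (9 - 5*8/5) + 40 = (9 - 8) + 40 = 1 + 40 = 41)
85 + Y*9 = 85 + 41*9 = 85 + 369 = 454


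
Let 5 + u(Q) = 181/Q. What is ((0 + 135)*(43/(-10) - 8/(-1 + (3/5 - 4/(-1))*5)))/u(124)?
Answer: 858762/4829 ≈ 177.83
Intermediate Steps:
u(Q) = -5 + 181/Q
((0 + 135)*(43/(-10) - 8/(-1 + (3/5 - 4/(-1))*5)))/u(124) = ((0 + 135)*(43/(-10) - 8/(-1 + (3/5 - 4/(-1))*5)))/(-5 + 181/124) = (135*(43*(-1/10) - 8/(-1 + (3*(1/5) - 4*(-1))*5)))/(-5 + 181*(1/124)) = (135*(-43/10 - 8/(-1 + (3/5 + 4)*5)))/(-5 + 181/124) = (135*(-43/10 - 8/(-1 + (23/5)*5)))/(-439/124) = (135*(-43/10 - 8/(-1 + 23)))*(-124/439) = (135*(-43/10 - 8/22))*(-124/439) = (135*(-43/10 - 8*1/22))*(-124/439) = (135*(-43/10 - 4/11))*(-124/439) = (135*(-513/110))*(-124/439) = -13851/22*(-124/439) = 858762/4829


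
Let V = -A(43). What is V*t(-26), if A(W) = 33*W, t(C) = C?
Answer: 36894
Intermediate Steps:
V = -1419 (V = -33*43 = -1*1419 = -1419)
V*t(-26) = -1419*(-26) = 36894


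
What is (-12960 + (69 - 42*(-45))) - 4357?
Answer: -15358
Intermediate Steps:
(-12960 + (69 - 42*(-45))) - 4357 = (-12960 + (69 + 1890)) - 4357 = (-12960 + 1959) - 4357 = -11001 - 4357 = -15358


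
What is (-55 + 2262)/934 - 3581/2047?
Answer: 1173075/1911898 ≈ 0.61357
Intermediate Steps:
(-55 + 2262)/934 - 3581/2047 = 2207*(1/934) - 3581*1/2047 = 2207/934 - 3581/2047 = 1173075/1911898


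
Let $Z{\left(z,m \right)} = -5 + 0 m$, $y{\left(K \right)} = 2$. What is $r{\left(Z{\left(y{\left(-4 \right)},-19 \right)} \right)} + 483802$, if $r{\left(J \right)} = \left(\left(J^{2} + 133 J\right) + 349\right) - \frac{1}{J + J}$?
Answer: $\frac{4835111}{10} \approx 4.8351 \cdot 10^{5}$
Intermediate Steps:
$Z{\left(z,m \right)} = -5$ ($Z{\left(z,m \right)} = -5 + 0 = -5$)
$r{\left(J \right)} = 349 + J^{2} + 133 J - \frac{1}{2 J}$ ($r{\left(J \right)} = \left(349 + J^{2} + 133 J\right) - \frac{1}{2 J} = 349 + J^{2} + 133 J - \frac{1}{2 J}$)
$r{\left(Z{\left(y{\left(-4 \right)},-19 \right)} \right)} + 483802 = \left(349 + \left(-5\right)^{2} + 133 \left(-5\right) - \frac{1}{2 \left(-5\right)}\right) + 483802 = \left(349 + 25 - 665 - - \frac{1}{10}\right) + 483802 = \left(349 + 25 - 665 + \frac{1}{10}\right) + 483802 = - \frac{2909}{10} + 483802 = \frac{4835111}{10}$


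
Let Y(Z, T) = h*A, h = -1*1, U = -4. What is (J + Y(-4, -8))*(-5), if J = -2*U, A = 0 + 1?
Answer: -35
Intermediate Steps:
A = 1
h = -1
Y(Z, T) = -1 (Y(Z, T) = -1*1 = -1)
J = 8 (J = -2*(-4) = 8)
(J + Y(-4, -8))*(-5) = (8 - 1)*(-5) = 7*(-5) = -35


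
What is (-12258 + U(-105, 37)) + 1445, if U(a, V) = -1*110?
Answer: -10923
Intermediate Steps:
U(a, V) = -110
(-12258 + U(-105, 37)) + 1445 = (-12258 - 110) + 1445 = -12368 + 1445 = -10923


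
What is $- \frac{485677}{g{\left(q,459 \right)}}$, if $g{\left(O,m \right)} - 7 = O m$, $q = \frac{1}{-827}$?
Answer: $- \frac{401654879}{5330} \approx -75357.0$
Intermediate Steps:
$q = - \frac{1}{827} \approx -0.0012092$
$g{\left(O,m \right)} = 7 + O m$
$- \frac{485677}{g{\left(q,459 \right)}} = - \frac{485677}{7 - \frac{459}{827}} = - \frac{485677}{\frac{5330}{827}} = \left(-485677\right) \frac{827}{5330} = - \frac{401654879}{5330}$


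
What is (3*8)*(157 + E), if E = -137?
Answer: 480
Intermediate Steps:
(3*8)*(157 + E) = (3*8)*(157 - 137) = 24*20 = 480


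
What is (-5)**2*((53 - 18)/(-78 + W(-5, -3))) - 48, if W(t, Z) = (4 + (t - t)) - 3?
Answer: -653/11 ≈ -59.364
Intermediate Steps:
W(t, Z) = 1 (W(t, Z) = (4 + 0) - 3 = 4 - 3 = 1)
(-5)**2*((53 - 18)/(-78 + W(-5, -3))) - 48 = (-5)**2*((53 - 18)/(-78 + 1)) - 48 = 25*(35/(-77)) - 48 = 25*(35*(-1/77)) - 48 = 25*(-5/11) - 48 = -125/11 - 48 = -653/11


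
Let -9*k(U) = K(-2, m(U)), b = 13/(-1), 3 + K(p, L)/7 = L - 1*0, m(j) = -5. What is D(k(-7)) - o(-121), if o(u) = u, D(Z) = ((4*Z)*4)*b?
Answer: -10559/9 ≈ -1173.2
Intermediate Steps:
K(p, L) = -21 + 7*L (K(p, L) = -21 + 7*(L - 1*0) = -21 + 7*(L + 0) = -21 + 7*L)
b = -13 (b = 13*(-1) = -13)
k(U) = 56/9 (k(U) = -(-21 + 7*(-5))/9 = -(-21 - 35)/9 = -⅑*(-56) = 56/9)
D(Z) = -208*Z (D(Z) = ((4*Z)*4)*(-13) = (16*Z)*(-13) = -208*Z)
D(k(-7)) - o(-121) = -208*56/9 - 1*(-121) = -11648/9 + 121 = -10559/9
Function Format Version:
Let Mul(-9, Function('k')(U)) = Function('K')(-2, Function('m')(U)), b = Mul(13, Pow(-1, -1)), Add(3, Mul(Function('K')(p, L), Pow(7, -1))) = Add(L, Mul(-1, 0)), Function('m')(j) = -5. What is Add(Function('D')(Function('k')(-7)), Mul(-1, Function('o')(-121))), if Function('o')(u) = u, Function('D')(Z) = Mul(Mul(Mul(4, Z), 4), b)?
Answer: Rational(-10559, 9) ≈ -1173.2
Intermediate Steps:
Function('K')(p, L) = Add(-21, Mul(7, L)) (Function('K')(p, L) = Add(-21, Mul(7, Add(L, Mul(-1, 0)))) = Add(-21, Mul(7, Add(L, 0))) = Add(-21, Mul(7, L)))
b = -13 (b = Mul(13, -1) = -13)
Function('k')(U) = Rational(56, 9) (Function('k')(U) = Mul(Rational(-1, 9), Add(-21, Mul(7, -5))) = Mul(Rational(-1, 9), Add(-21, -35)) = Mul(Rational(-1, 9), -56) = Rational(56, 9))
Function('D')(Z) = Mul(-208, Z) (Function('D')(Z) = Mul(Mul(Mul(4, Z), 4), -13) = Mul(Mul(16, Z), -13) = Mul(-208, Z))
Add(Function('D')(Function('k')(-7)), Mul(-1, Function('o')(-121))) = Add(Mul(-208, Rational(56, 9)), Mul(-1, -121)) = Add(Rational(-11648, 9), 121) = Rational(-10559, 9)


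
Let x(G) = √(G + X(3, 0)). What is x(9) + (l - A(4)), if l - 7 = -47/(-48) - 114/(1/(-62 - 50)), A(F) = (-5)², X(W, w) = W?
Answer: 612047/48 + 2*√3 ≈ 12754.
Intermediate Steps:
x(G) = √(3 + G) (x(G) = √(G + 3) = √(3 + G))
A(F) = 25
l = 613247/48 (l = 7 + (-47/(-48) - 114/(1/(-62 - 50))) = 7 + (-47*(-1/48) - 114/(1/(-112))) = 7 + (47/48 - 114/(-1/112)) = 7 + (47/48 - 114*(-112)) = 7 + (47/48 + 12768) = 7 + 612911/48 = 613247/48 ≈ 12776.)
x(9) + (l - A(4)) = √(3 + 9) + (613247/48 - 1*25) = √12 + (613247/48 - 25) = 2*√3 + 612047/48 = 612047/48 + 2*√3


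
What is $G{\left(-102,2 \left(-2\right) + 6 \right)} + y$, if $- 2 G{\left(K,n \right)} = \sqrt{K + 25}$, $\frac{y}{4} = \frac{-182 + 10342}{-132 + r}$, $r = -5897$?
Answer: $- \frac{40640}{6029} - \frac{i \sqrt{77}}{2} \approx -6.7408 - 4.3875 i$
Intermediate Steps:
$y = - \frac{40640}{6029}$ ($y = 4 \frac{-182 + 10342}{-132 - 5897} = 4 \frac{10160}{-6029} = 4 \cdot 10160 \left(- \frac{1}{6029}\right) = 4 \left(- \frac{10160}{6029}\right) = - \frac{40640}{6029} \approx -6.7408$)
$G{\left(K,n \right)} = - \frac{\sqrt{25 + K}}{2}$ ($G{\left(K,n \right)} = - \frac{\sqrt{K + 25}}{2} = - \frac{\sqrt{25 + K}}{2}$)
$G{\left(-102,2 \left(-2\right) + 6 \right)} + y = - \frac{\sqrt{25 - 102}}{2} - \frac{40640}{6029} = - \frac{\sqrt{-77}}{2} - \frac{40640}{6029} = - \frac{i \sqrt{77}}{2} - \frac{40640}{6029} = - \frac{40640}{6029} - \frac{i \sqrt{77}}{2}$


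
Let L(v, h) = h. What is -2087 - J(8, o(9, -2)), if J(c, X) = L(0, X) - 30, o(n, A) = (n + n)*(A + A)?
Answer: -1985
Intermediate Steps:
o(n, A) = 4*A*n (o(n, A) = (2*n)*(2*A) = 4*A*n)
J(c, X) = -30 + X (J(c, X) = X - 30 = -30 + X)
-2087 - J(8, o(9, -2)) = -2087 - (-30 + 4*(-2)*9) = -2087 - (-30 - 72) = -2087 - 1*(-102) = -2087 + 102 = -1985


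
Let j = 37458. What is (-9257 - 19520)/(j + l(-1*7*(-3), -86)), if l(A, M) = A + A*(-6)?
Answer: -28777/37353 ≈ -0.77041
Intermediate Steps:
l(A, M) = -5*A (l(A, M) = A - 6*A = -5*A)
(-9257 - 19520)/(j + l(-1*7*(-3), -86)) = (-9257 - 19520)/(37458 - 5*(-1*7)*(-3)) = -28777/(37458 - (-35)*(-3)) = -28777/(37458 - 5*21) = -28777/(37458 - 105) = -28777/37353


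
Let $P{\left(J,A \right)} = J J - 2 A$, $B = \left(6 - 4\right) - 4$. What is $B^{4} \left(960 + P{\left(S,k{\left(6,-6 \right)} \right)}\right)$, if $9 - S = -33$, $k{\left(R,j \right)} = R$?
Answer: $43392$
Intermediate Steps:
$B = -2$ ($B = 2 - 4 = -2$)
$S = 42$ ($S = 9 - -33 = 9 + 33 = 42$)
$P{\left(J,A \right)} = J^{2} - 2 A$
$B^{4} \left(960 + P{\left(S,k{\left(6,-6 \right)} \right)}\right) = \left(-2\right)^{4} \left(960 + \left(42^{2} - 12\right)\right) = 16 \left(960 + \left(1764 - 12\right)\right) = 16 \left(960 + 1752\right) = 16 \cdot 2712 = 43392$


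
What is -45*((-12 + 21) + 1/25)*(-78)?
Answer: 158652/5 ≈ 31730.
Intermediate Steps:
-45*((-12 + 21) + 1/25)*(-78) = -45*(9 + 1/25)*(-78) = -45*226/25*(-78) = -2034/5*(-78) = 158652/5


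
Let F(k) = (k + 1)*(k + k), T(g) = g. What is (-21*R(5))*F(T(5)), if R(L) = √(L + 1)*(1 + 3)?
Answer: -5040*√6 ≈ -12345.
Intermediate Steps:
R(L) = 4*√(1 + L) (R(L) = √(1 + L)*4 = 4*√(1 + L))
F(k) = 2*k*(1 + k) (F(k) = (1 + k)*(2*k) = 2*k*(1 + k))
(-21*R(5))*F(T(5)) = (-84*√(1 + 5))*(2*5*(1 + 5)) = (-84*√6)*(2*5*6) = -84*√6*60 = -5040*√6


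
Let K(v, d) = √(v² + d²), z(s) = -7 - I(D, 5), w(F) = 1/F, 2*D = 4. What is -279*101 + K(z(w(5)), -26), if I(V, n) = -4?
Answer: -28179 + √685 ≈ -28153.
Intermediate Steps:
D = 2 (D = (½)*4 = 2)
w(F) = 1/F
z(s) = -3 (z(s) = -7 - 1*(-4) = -7 + 4 = -3)
K(v, d) = √(d² + v²)
-279*101 + K(z(w(5)), -26) = -279*101 + √((-26)² + (-3)²) = -28179 + √(676 + 9) = -28179 + √685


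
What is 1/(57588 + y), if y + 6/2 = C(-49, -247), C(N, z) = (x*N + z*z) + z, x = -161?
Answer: 1/126236 ≈ 7.9217e-6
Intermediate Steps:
C(N, z) = z + z² - 161*N (C(N, z) = (-161*N + z*z) + z = (-161*N + z²) + z = (z² - 161*N) + z = z + z² - 161*N)
y = 68648 (y = -3 + (-247 + (-247)² - 161*(-49)) = -3 + (-247 + 61009 + 7889) = -3 + 68651 = 68648)
1/(57588 + y) = 1/(57588 + 68648) = 1/126236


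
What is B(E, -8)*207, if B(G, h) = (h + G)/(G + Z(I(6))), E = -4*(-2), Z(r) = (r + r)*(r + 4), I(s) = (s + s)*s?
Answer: 0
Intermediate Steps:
I(s) = 2*s**2 (I(s) = (2*s)*s = 2*s**2)
Z(r) = 2*r*(4 + r) (Z(r) = (2*r)*(4 + r) = 2*r*(4 + r))
E = 8
B(G, h) = (G + h)/(10944 + G) (B(G, h) = (h + G)/(G + 2*(2*6**2)*(4 + 2*6**2)) = (G + h)/(G + 2*(2*36)*(4 + 2*36)) = (G + h)/(G + 2*72*(4 + 72)) = (G + h)/(G + 2*72*76) = (G + h)/(G + 10944) = (G + h)/(10944 + G))
B(E, -8)*207 = ((8 - 8)/(10944 + 8))*207 = (0/10952)*207 = ((1/10952)*0)*207 = 0*207 = 0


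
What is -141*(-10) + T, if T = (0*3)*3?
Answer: 1410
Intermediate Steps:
T = 0 (T = 0*3 = 0)
-141*(-10) + T = -141*(-10) + 0 = 1410 + 0 = 1410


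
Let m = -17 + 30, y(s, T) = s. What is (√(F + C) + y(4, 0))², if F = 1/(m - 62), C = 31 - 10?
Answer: 1812/49 + 16*√257/7 ≈ 73.622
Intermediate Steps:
m = 13
C = 21
F = -1/49 (F = 1/(13 - 62) = 1/(-49) = -1/49 ≈ -0.020408)
(√(F + C) + y(4, 0))² = (√(-1/49 + 21) + 4)² = (√(1028/49) + 4)² = (2*√257/7 + 4)² = (4 + 2*√257/7)²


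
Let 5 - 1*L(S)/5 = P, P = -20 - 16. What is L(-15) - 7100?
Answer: -6895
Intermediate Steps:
P = -36
L(S) = 205 (L(S) = 25 - 5*(-36) = 25 + 180 = 205)
L(-15) - 7100 = 205 - 7100 = -6895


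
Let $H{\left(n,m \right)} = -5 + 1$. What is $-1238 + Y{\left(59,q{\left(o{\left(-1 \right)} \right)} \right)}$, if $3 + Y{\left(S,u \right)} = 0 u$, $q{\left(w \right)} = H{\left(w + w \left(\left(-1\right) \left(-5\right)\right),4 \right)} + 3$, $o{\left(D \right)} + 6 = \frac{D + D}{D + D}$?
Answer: $-1241$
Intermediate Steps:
$H{\left(n,m \right)} = -4$
$o{\left(D \right)} = -5$ ($o{\left(D \right)} = -6 + \frac{D + D}{D + D} = -6 + \frac{2 D}{2 D} = -6 + 2 D \frac{1}{2 D} = -6 + 1 = -5$)
$q{\left(w \right)} = -1$ ($q{\left(w \right)} = -4 + 3 = -1$)
$Y{\left(S,u \right)} = -3$ ($Y{\left(S,u \right)} = -3 + 0 u = -3 + 0 = -3$)
$-1238 + Y{\left(59,q{\left(o{\left(-1 \right)} \right)} \right)} = -1238 - 3 = -1241$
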